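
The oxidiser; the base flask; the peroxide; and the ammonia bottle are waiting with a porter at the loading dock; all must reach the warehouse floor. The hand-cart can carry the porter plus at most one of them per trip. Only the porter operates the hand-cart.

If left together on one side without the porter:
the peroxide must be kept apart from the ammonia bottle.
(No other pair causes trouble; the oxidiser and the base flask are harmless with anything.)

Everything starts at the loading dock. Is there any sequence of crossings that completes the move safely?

Yes

1. Porter goes to the warehouse floor with the peroxide.
2. Porter goes back to the loading dock alone.
3. Porter goes to the warehouse floor with the oxidiser.
4. Porter goes back to the loading dock alone.
5. Porter goes to the warehouse floor with the base flask.
6. Porter goes back to the loading dock alone.
7. Porter goes to the warehouse floor with the ammonia bottle.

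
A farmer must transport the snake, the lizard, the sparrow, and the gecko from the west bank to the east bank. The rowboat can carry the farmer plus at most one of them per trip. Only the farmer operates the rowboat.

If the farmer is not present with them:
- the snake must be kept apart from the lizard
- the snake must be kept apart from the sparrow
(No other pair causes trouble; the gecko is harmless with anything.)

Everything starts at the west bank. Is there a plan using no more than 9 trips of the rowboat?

Yes — this plan uses 9 crossings (≤ 9):
1. Farmer goes to the east bank with the snake.
2. Farmer goes back to the west bank alone.
3. Farmer goes to the east bank with the lizard.
4. Farmer goes back to the west bank with the snake.
5. Farmer goes to the east bank with the sparrow.
6. Farmer goes back to the west bank alone.
7. Farmer goes to the east bank with the gecko.
8. Farmer goes back to the west bank alone.
9. Farmer goes to the east bank with the snake.

Yes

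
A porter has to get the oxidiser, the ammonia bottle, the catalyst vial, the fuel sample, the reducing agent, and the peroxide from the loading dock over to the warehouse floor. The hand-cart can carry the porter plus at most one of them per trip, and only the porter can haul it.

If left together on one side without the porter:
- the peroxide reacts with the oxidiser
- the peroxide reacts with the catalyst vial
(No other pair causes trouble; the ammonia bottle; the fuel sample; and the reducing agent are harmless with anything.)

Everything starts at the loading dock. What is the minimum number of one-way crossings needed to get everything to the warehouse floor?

13

Counting alone: the porter can take at most 1 across per trip to the warehouse floor, so moving all 6 needs at least 6 loaded trips out, with a return between consecutive ones — at least 11 crossings.
The safety rule pushes this higher. Following every safe sequence of crossings, the most of the 6 that can be at the warehouse floor as the hand-cart arrives there on crossing 11 is 5 — never all 6.
So no plan with fewer than 13 crossings exists, and this one achieves 13:
1. Porter goes to the warehouse floor with the peroxide.  [the loading dock: the ammonia bottle, the catalyst vial, the fuel sample, the oxidiser, the reducing agent | the warehouse floor: the peroxide]
2. Porter goes back to the loading dock alone.  [the loading dock: the ammonia bottle, the catalyst vial, the fuel sample, the oxidiser, the reducing agent | the warehouse floor: the peroxide]
3. Porter goes to the warehouse floor with the oxidiser.  [the loading dock: the ammonia bottle, the catalyst vial, the fuel sample, the reducing agent | the warehouse floor: the oxidiser, the peroxide]
4. Porter goes back to the loading dock with the peroxide.  [the loading dock: the ammonia bottle, the catalyst vial, the fuel sample, the peroxide, the reducing agent | the warehouse floor: the oxidiser]
5. Porter goes to the warehouse floor with the catalyst vial.  [the loading dock: the ammonia bottle, the fuel sample, the peroxide, the reducing agent | the warehouse floor: the catalyst vial, the oxidiser]
6. Porter goes back to the loading dock alone.  [the loading dock: the ammonia bottle, the fuel sample, the peroxide, the reducing agent | the warehouse floor: the catalyst vial, the oxidiser]
7. Porter goes to the warehouse floor with the ammonia bottle.  [the loading dock: the fuel sample, the peroxide, the reducing agent | the warehouse floor: the ammonia bottle, the catalyst vial, the oxidiser]
8. Porter goes back to the loading dock alone.  [the loading dock: the fuel sample, the peroxide, the reducing agent | the warehouse floor: the ammonia bottle, the catalyst vial, the oxidiser]
9. Porter goes to the warehouse floor with the fuel sample.  [the loading dock: the peroxide, the reducing agent | the warehouse floor: the ammonia bottle, the catalyst vial, the fuel sample, the oxidiser]
10. Porter goes back to the loading dock alone.  [the loading dock: the peroxide, the reducing agent | the warehouse floor: the ammonia bottle, the catalyst vial, the fuel sample, the oxidiser]
11. Porter goes to the warehouse floor with the reducing agent.  [the loading dock: the peroxide | the warehouse floor: the ammonia bottle, the catalyst vial, the fuel sample, the oxidiser, the reducing agent]
12. Porter goes back to the loading dock alone.  [the loading dock: the peroxide | the warehouse floor: the ammonia bottle, the catalyst vial, the fuel sample, the oxidiser, the reducing agent]
13. Porter goes to the warehouse floor with the peroxide.  [the loading dock: — | the warehouse floor: the ammonia bottle, the catalyst vial, the fuel sample, the oxidiser, the peroxide, the reducing agent]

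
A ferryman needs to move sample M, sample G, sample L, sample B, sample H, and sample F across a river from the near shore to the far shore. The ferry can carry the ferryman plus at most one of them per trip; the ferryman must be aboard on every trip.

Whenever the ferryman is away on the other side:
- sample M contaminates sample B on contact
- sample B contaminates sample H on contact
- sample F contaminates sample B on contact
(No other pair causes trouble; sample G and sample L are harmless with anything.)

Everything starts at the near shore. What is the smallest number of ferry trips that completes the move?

impossible

Following every safe sequence of crossings from the start, the most of the 6 that can be at the far shore as the ferry arrives there on crossings 1, 3, 5, 7 is 1, 2, 3, 4 respectively; the best ever achieved is 4 of 6.
From crossing 9 on, no configuration arises that was not already reachable earlier: only 36 distinct safe configurations (who is on which side, and where the ferry is) can ever be reached, none of them has everyone across, and every continuation just revisits them. So no valid plan exists.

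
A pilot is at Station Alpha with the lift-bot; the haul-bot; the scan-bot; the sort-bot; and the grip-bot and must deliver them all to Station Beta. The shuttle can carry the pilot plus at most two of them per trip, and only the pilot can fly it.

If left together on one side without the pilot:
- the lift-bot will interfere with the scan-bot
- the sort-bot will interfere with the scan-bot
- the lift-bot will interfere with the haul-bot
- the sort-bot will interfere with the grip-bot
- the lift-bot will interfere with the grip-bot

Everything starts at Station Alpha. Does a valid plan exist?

1. Pilot goes to Station Beta with the lift-bot and the sort-bot.
2. Pilot goes back to Station Alpha alone.
3. Pilot goes to Station Beta with the haul-bot.
4. Pilot goes back to Station Alpha with the lift-bot.
5. Pilot goes to Station Beta with the grip-bot and the scan-bot.
6. Pilot goes back to Station Alpha with the sort-bot.
7. Pilot goes to Station Beta with the lift-bot and the sort-bot.

Yes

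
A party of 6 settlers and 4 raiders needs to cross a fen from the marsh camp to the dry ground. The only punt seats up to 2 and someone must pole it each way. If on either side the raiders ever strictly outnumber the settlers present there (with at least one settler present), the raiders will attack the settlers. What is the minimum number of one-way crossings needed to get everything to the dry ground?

17

Counting alone: each trip to the dry ground takes at most 2 across and each return brings at least 1 back, so after t trips out (and t−1 returns) at most 2t − (t−1) of the 10 are across; that first reaches 10 at t = 9, so at least 17 crossings are needed.
The plan below uses exactly 17 crossings, so it is optimal:
1. 2 raiders → the dry ground.  (the marsh camp: 6S 2R; the dry ground: 0S 2R)
2. 1 raider ← the marsh camp.  (the marsh camp: 6S 3R; the dry ground: 0S 1R)
3. 2 raiders → the dry ground.  (the marsh camp: 6S 1R; the dry ground: 0S 3R)
4. 1 raider ← the marsh camp.  (the marsh camp: 6S 2R; the dry ground: 0S 2R)
5. 2 settlers → the dry ground.  (the marsh camp: 4S 2R; the dry ground: 2S 2R)
6. 1 raider ← the marsh camp.  (the marsh camp: 4S 3R; the dry ground: 2S 1R)
7. 1 settler and 1 raider → the dry ground.  (the marsh camp: 3S 2R; the dry ground: 3S 2R)
8. 1 raider ← the marsh camp.  (the marsh camp: 3S 3R; the dry ground: 3S 1R)
9. 2 raiders → the dry ground.  (the marsh camp: 3S 1R; the dry ground: 3S 3R)
10. 1 raider ← the marsh camp.  (the marsh camp: 3S 2R; the dry ground: 3S 2R)
11. 1 settler and 1 raider → the dry ground.  (the marsh camp: 2S 1R; the dry ground: 4S 3R)
12. 1 raider ← the marsh camp.  (the marsh camp: 2S 2R; the dry ground: 4S 2R)
13. 2 raiders → the dry ground.  (the marsh camp: 2S 0R; the dry ground: 4S 4R)
14. 1 raider ← the marsh camp.  (the marsh camp: 2S 1R; the dry ground: 4S 3R)
15. 1 settler and 1 raider → the dry ground.  (the marsh camp: 1S 0R; the dry ground: 5S 4R)
16. 1 raider ← the marsh camp.  (the marsh camp: 1S 1R; the dry ground: 5S 3R)
17. 1 settler and 1 raider → the dry ground.  (the marsh camp: 0S 0R; the dry ground: 6S 4R)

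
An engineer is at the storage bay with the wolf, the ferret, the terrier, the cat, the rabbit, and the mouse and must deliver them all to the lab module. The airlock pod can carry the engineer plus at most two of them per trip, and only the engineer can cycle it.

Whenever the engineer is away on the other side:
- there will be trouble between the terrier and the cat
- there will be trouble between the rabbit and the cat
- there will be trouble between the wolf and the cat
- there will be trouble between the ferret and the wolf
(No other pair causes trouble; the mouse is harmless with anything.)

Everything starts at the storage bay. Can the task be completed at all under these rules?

Yes

1. Engineer goes to the lab module with the cat and the wolf.
2. Engineer goes back to the storage bay with the wolf.
3. Engineer goes to the lab module with the terrier and the wolf.
4. Engineer goes back to the storage bay with the cat.
5. Engineer goes to the lab module with the mouse and the rabbit.
6. Engineer goes back to the storage bay alone.
7. Engineer goes to the lab module with the cat and the ferret.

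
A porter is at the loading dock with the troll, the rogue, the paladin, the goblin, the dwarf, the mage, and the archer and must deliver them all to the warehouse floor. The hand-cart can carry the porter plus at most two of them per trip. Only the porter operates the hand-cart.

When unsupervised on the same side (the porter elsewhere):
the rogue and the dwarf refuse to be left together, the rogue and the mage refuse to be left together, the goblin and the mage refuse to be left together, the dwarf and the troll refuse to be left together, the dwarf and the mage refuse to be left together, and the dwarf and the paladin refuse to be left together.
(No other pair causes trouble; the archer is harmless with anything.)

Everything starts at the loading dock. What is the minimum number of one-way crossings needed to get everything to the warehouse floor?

11

Counting alone: the porter can take at most 2 across per trip to the warehouse floor, so moving all 7 needs at least 4 loaded trips out, with a return between consecutive ones — at least 7 crossings.
The safety rule pushes this higher. Following every safe sequence of crossings, the most of the 7 that can be at the warehouse floor as the hand-cart arrives there on crossings 7, 9 is 5, 6 respectively — never all 7.
So no plan with fewer than 11 crossings exists, and this one achieves 11:
1. Porter goes to the warehouse floor with the dwarf and the mage.
2. Porter goes back to the loading dock with the dwarf.
3. Porter goes to the warehouse floor with the dwarf and the troll.
4. Porter goes back to the loading dock with the dwarf.
5. Porter goes to the warehouse floor with the paladin and the rogue.
6. Porter goes back to the loading dock with the rogue.
7. Porter goes to the warehouse floor with the goblin and the rogue.
8. Porter goes back to the loading dock with the mage.
9. Porter goes to the warehouse floor with the archer and the dwarf.
10. Porter goes back to the loading dock with the dwarf.
11. Porter goes to the warehouse floor with the dwarf and the mage.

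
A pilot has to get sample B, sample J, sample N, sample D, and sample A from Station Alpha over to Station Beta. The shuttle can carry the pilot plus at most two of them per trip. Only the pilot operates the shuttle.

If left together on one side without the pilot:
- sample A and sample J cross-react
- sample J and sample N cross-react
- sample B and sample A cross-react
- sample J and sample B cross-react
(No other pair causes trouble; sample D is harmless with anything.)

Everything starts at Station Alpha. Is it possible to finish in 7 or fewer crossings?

Yes — this plan uses 7 crossings (≤ 7):
1. Pilot goes to Station Beta with sample B and sample J.  [Station Alpha: sample A, sample D, sample N | Station Beta: sample B, sample J]
2. Pilot goes back to Station Alpha with sample B.  [Station Alpha: sample A, sample B, sample D, sample N | Station Beta: sample J]
3. Pilot goes to Station Beta with sample B and sample N.  [Station Alpha: sample A, sample D | Station Beta: sample B, sample J, sample N]
4. Pilot goes back to Station Alpha with sample J.  [Station Alpha: sample A, sample D, sample J | Station Beta: sample B, sample N]
5. Pilot goes to Station Beta with sample D and sample J.  [Station Alpha: sample A | Station Beta: sample B, sample D, sample J, sample N]
6. Pilot goes back to Station Alpha with sample J.  [Station Alpha: sample A, sample J | Station Beta: sample B, sample D, sample N]
7. Pilot goes to Station Beta with sample A and sample J.  [Station Alpha: — | Station Beta: sample A, sample B, sample D, sample J, sample N]

Yes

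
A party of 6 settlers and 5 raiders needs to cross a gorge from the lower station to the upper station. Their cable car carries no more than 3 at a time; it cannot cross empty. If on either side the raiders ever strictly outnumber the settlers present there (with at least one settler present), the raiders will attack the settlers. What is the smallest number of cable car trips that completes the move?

Counting alone: each trip to the upper station takes at most 3 across and each return brings at least 1 back, so after t trips out (and t−1 returns) at most 3t − (t−1) of the 11 are across; that first reaches 11 at t = 5, so at least 9 crossings are needed.
The plan below uses exactly 9 crossings, so it is optimal:
1. 3 raiders → the upper station.  (the lower station: 6S 2R; the upper station: 0S 3R)
2. 1 raider ← the lower station.  (the lower station: 6S 3R; the upper station: 0S 2R)
3. 3 settlers → the upper station.  (the lower station: 3S 3R; the upper station: 3S 2R)
4. 1 settler ← the lower station.  (the lower station: 4S 3R; the upper station: 2S 2R)
5. 2 settlers and 1 raider → the upper station.  (the lower station: 2S 2R; the upper station: 4S 3R)
6. 1 settler ← the lower station.  (the lower station: 3S 2R; the upper station: 3S 3R)
7. 2 settlers and 1 raider → the upper station.  (the lower station: 1S 1R; the upper station: 5S 4R)
8. 1 settler ← the lower station.  (the lower station: 2S 1R; the upper station: 4S 4R)
9. 2 settlers and 1 raider → the upper station.  (the lower station: 0S 0R; the upper station: 6S 5R)

9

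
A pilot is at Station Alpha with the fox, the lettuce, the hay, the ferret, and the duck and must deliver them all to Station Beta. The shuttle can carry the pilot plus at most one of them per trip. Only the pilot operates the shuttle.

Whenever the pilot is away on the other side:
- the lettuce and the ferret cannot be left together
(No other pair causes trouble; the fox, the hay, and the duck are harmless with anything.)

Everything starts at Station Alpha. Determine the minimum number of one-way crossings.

9

Counting alone: the pilot can take at most 1 across per trip to Station Beta, so moving all 5 needs at least 5 loaded trips out, with a return between consecutive ones — at least 9 crossings.
The plan below uses exactly 9 crossings, so it is optimal:
1. Pilot goes to Station Beta with the lettuce.  [Station Alpha: the duck, the ferret, the fox, the hay | Station Beta: the lettuce]
2. Pilot goes back to Station Alpha alone.  [Station Alpha: the duck, the ferret, the fox, the hay | Station Beta: the lettuce]
3. Pilot goes to Station Beta with the fox.  [Station Alpha: the duck, the ferret, the hay | Station Beta: the fox, the lettuce]
4. Pilot goes back to Station Alpha alone.  [Station Alpha: the duck, the ferret, the hay | Station Beta: the fox, the lettuce]
5. Pilot goes to Station Beta with the hay.  [Station Alpha: the duck, the ferret | Station Beta: the fox, the hay, the lettuce]
6. Pilot goes back to Station Alpha alone.  [Station Alpha: the duck, the ferret | Station Beta: the fox, the hay, the lettuce]
7. Pilot goes to Station Beta with the duck.  [Station Alpha: the ferret | Station Beta: the duck, the fox, the hay, the lettuce]
8. Pilot goes back to Station Alpha alone.  [Station Alpha: the ferret | Station Beta: the duck, the fox, the hay, the lettuce]
9. Pilot goes to Station Beta with the ferret.  [Station Alpha: — | Station Beta: the duck, the ferret, the fox, the hay, the lettuce]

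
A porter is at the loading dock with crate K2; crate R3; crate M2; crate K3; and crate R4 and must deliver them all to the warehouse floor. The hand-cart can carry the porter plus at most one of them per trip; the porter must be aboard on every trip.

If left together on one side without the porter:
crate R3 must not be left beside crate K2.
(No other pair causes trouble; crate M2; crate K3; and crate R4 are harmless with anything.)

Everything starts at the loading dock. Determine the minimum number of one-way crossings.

Counting alone: the porter can take at most 1 across per trip to the warehouse floor, so moving all 5 needs at least 5 loaded trips out, with a return between consecutive ones — at least 9 crossings.
The plan below uses exactly 9 crossings, so it is optimal:
1. Porter goes to the warehouse floor with crate K2.  [the loading dock: crate K3, crate M2, crate R3, crate R4 | the warehouse floor: crate K2]
2. Porter goes back to the loading dock alone.  [the loading dock: crate K3, crate M2, crate R3, crate R4 | the warehouse floor: crate K2]
3. Porter goes to the warehouse floor with crate M2.  [the loading dock: crate K3, crate R3, crate R4 | the warehouse floor: crate K2, crate M2]
4. Porter goes back to the loading dock alone.  [the loading dock: crate K3, crate R3, crate R4 | the warehouse floor: crate K2, crate M2]
5. Porter goes to the warehouse floor with crate K3.  [the loading dock: crate R3, crate R4 | the warehouse floor: crate K2, crate K3, crate M2]
6. Porter goes back to the loading dock alone.  [the loading dock: crate R3, crate R4 | the warehouse floor: crate K2, crate K3, crate M2]
7. Porter goes to the warehouse floor with crate R4.  [the loading dock: crate R3 | the warehouse floor: crate K2, crate K3, crate M2, crate R4]
8. Porter goes back to the loading dock alone.  [the loading dock: crate R3 | the warehouse floor: crate K2, crate K3, crate M2, crate R4]
9. Porter goes to the warehouse floor with crate R3.  [the loading dock: — | the warehouse floor: crate K2, crate K3, crate M2, crate R3, crate R4]

9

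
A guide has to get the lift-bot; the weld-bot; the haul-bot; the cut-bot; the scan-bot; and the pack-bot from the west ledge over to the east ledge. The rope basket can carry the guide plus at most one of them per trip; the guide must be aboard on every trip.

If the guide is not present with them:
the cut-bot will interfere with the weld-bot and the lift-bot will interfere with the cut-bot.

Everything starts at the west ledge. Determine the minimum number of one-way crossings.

Counting alone: the guide can take at most 1 across per trip to the east ledge, so moving all 6 needs at least 6 loaded trips out, with a return between consecutive ones — at least 11 crossings.
The safety rule pushes this higher. Following every safe sequence of crossings, the most of the 6 that can be at the east ledge as the rope basket arrives there on crossing 11 is 5 — never all 6.
So no plan with fewer than 13 crossings exists, and this one achieves 13:
1. Guide goes to the east ledge with the cut-bot.  [the west ledge: the haul-bot, the lift-bot, the pack-bot, the scan-bot, the weld-bot | the east ledge: the cut-bot]
2. Guide goes back to the west ledge alone.  [the west ledge: the haul-bot, the lift-bot, the pack-bot, the scan-bot, the weld-bot | the east ledge: the cut-bot]
3. Guide goes to the east ledge with the lift-bot.  [the west ledge: the haul-bot, the pack-bot, the scan-bot, the weld-bot | the east ledge: the cut-bot, the lift-bot]
4. Guide goes back to the west ledge with the cut-bot.  [the west ledge: the cut-bot, the haul-bot, the pack-bot, the scan-bot, the weld-bot | the east ledge: the lift-bot]
5. Guide goes to the east ledge with the weld-bot.  [the west ledge: the cut-bot, the haul-bot, the pack-bot, the scan-bot | the east ledge: the lift-bot, the weld-bot]
6. Guide goes back to the west ledge alone.  [the west ledge: the cut-bot, the haul-bot, the pack-bot, the scan-bot | the east ledge: the lift-bot, the weld-bot]
7. Guide goes to the east ledge with the haul-bot.  [the west ledge: the cut-bot, the pack-bot, the scan-bot | the east ledge: the haul-bot, the lift-bot, the weld-bot]
8. Guide goes back to the west ledge alone.  [the west ledge: the cut-bot, the pack-bot, the scan-bot | the east ledge: the haul-bot, the lift-bot, the weld-bot]
9. Guide goes to the east ledge with the scan-bot.  [the west ledge: the cut-bot, the pack-bot | the east ledge: the haul-bot, the lift-bot, the scan-bot, the weld-bot]
10. Guide goes back to the west ledge alone.  [the west ledge: the cut-bot, the pack-bot | the east ledge: the haul-bot, the lift-bot, the scan-bot, the weld-bot]
11. Guide goes to the east ledge with the pack-bot.  [the west ledge: the cut-bot | the east ledge: the haul-bot, the lift-bot, the pack-bot, the scan-bot, the weld-bot]
12. Guide goes back to the west ledge alone.  [the west ledge: the cut-bot | the east ledge: the haul-bot, the lift-bot, the pack-bot, the scan-bot, the weld-bot]
13. Guide goes to the east ledge with the cut-bot.  [the west ledge: — | the east ledge: the cut-bot, the haul-bot, the lift-bot, the pack-bot, the scan-bot, the weld-bot]

13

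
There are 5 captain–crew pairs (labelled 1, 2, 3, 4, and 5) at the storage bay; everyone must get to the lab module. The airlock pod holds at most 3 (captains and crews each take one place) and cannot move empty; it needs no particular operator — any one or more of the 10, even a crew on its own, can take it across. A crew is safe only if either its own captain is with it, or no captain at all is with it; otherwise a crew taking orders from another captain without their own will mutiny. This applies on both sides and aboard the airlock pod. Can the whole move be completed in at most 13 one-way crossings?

Yes — this plan uses 11 crossings (≤ 13):
1. captain 1 and crew 1 cross → the lab module.
2. captain 1 crosses ← the storage bay.
3. crew 2, crew 3, and crew 4 cross → the lab module.
4. crew 1 crosses ← the storage bay.
5. captain 2, captain 3, and captain 4 cross → the lab module.
6. captain 2 and crew 2 cross ← the storage bay.
7. captain 1, captain 2, and captain 5 cross → the lab module.
8. crew 3 crosses ← the storage bay.
9. crew 1 and crew 2 cross → the lab module.
10. crew 1 crosses ← the storage bay.
11. crew 1, crew 3, and crew 5 cross → the lab module.

Yes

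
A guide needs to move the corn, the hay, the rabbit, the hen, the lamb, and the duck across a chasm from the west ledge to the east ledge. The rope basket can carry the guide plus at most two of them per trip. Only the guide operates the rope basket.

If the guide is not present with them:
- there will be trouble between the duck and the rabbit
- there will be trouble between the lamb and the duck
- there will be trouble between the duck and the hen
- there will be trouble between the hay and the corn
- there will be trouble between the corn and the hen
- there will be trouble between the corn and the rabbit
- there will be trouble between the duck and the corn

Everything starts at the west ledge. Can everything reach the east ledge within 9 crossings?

Yes

Yes — this plan uses 9 crossings (≤ 9):
1. Guide goes to the east ledge with the corn and the duck.  [the west ledge: the hay, the hen, the lamb, the rabbit | the east ledge: the corn, the duck]
2. Guide goes back to the west ledge with the corn.  [the west ledge: the corn, the hay, the hen, the lamb, the rabbit | the east ledge: the duck]
3. Guide goes to the east ledge with the corn and the hay.  [the west ledge: the hen, the lamb, the rabbit | the east ledge: the corn, the duck, the hay]
4. Guide goes back to the west ledge with the corn.  [the west ledge: the corn, the hen, the lamb, the rabbit | the east ledge: the duck, the hay]
5. Guide goes to the east ledge with the hen and the rabbit.  [the west ledge: the corn, the lamb | the east ledge: the duck, the hay, the hen, the rabbit]
6. Guide goes back to the west ledge with the duck.  [the west ledge: the corn, the duck, the lamb | the east ledge: the hay, the hen, the rabbit]
7. Guide goes to the east ledge with the corn and the lamb.  [the west ledge: the duck | the east ledge: the corn, the hay, the hen, the lamb, the rabbit]
8. Guide goes back to the west ledge with the corn.  [the west ledge: the corn, the duck | the east ledge: the hay, the hen, the lamb, the rabbit]
9. Guide goes to the east ledge with the corn and the duck.  [the west ledge: — | the east ledge: the corn, the duck, the hay, the hen, the lamb, the rabbit]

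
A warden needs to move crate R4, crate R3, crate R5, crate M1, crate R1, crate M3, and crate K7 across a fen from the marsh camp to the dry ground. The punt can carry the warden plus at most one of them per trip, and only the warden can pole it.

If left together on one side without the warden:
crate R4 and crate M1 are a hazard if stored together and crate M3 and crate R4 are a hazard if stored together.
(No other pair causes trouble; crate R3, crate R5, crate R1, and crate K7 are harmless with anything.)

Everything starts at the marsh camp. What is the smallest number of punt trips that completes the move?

Counting alone: the warden can take at most 1 across per trip to the dry ground, so moving all 7 needs at least 7 loaded trips out, with a return between consecutive ones — at least 13 crossings.
The safety rule pushes this higher. Following every safe sequence of crossings, the most of the 7 that can be at the dry ground as the punt arrives there on crossing 13 is 6 — never all 7.
So no plan with fewer than 15 crossings exists, and this one achieves 15:
1. Warden goes to the dry ground with crate R4.
2. Warden goes back to the marsh camp alone.
3. Warden goes to the dry ground with crate R3.
4. Warden goes back to the marsh camp alone.
5. Warden goes to the dry ground with crate R5.
6. Warden goes back to the marsh camp alone.
7. Warden goes to the dry ground with crate M1.
8. Warden goes back to the marsh camp with crate R4.
9. Warden goes to the dry ground with crate M3.
10. Warden goes back to the marsh camp alone.
11. Warden goes to the dry ground with crate R1.
12. Warden goes back to the marsh camp alone.
13. Warden goes to the dry ground with crate K7.
14. Warden goes back to the marsh camp alone.
15. Warden goes to the dry ground with crate R4.

15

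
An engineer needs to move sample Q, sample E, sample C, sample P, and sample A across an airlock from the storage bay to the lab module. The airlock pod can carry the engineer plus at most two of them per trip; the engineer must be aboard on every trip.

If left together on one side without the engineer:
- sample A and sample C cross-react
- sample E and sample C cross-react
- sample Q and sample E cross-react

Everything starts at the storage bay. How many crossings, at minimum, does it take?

5

Counting alone: the engineer can take at most 2 across per trip to the lab module, so moving all 5 needs at least 3 loaded trips out, with a return between consecutive ones — at least 5 crossings.
The plan below uses exactly 5 crossings, so it is optimal:
1. Engineer goes to the lab module with sample C and sample Q.
2. Engineer goes back to the storage bay alone.
3. Engineer goes to the lab module with sample P.
4. Engineer goes back to the storage bay alone.
5. Engineer goes to the lab module with sample A and sample E.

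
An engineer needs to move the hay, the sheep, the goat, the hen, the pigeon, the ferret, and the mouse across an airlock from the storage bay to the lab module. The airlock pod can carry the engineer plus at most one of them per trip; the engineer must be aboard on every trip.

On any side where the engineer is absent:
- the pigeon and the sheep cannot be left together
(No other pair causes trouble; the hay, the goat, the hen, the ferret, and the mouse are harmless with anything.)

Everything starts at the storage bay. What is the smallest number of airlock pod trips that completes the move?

Counting alone: the engineer can take at most 1 across per trip to the lab module, so moving all 7 needs at least 7 loaded trips out, with a return between consecutive ones — at least 13 crossings.
The plan below uses exactly 13 crossings, so it is optimal:
1. Engineer goes to the lab module with the sheep.  [the storage bay: the ferret, the goat, the hay, the hen, the mouse, the pigeon | the lab module: the sheep]
2. Engineer goes back to the storage bay alone.  [the storage bay: the ferret, the goat, the hay, the hen, the mouse, the pigeon | the lab module: the sheep]
3. Engineer goes to the lab module with the hay.  [the storage bay: the ferret, the goat, the hen, the mouse, the pigeon | the lab module: the hay, the sheep]
4. Engineer goes back to the storage bay alone.  [the storage bay: the ferret, the goat, the hen, the mouse, the pigeon | the lab module: the hay, the sheep]
5. Engineer goes to the lab module with the goat.  [the storage bay: the ferret, the hen, the mouse, the pigeon | the lab module: the goat, the hay, the sheep]
6. Engineer goes back to the storage bay alone.  [the storage bay: the ferret, the hen, the mouse, the pigeon | the lab module: the goat, the hay, the sheep]
7. Engineer goes to the lab module with the hen.  [the storage bay: the ferret, the mouse, the pigeon | the lab module: the goat, the hay, the hen, the sheep]
8. Engineer goes back to the storage bay alone.  [the storage bay: the ferret, the mouse, the pigeon | the lab module: the goat, the hay, the hen, the sheep]
9. Engineer goes to the lab module with the ferret.  [the storage bay: the mouse, the pigeon | the lab module: the ferret, the goat, the hay, the hen, the sheep]
10. Engineer goes back to the storage bay alone.  [the storage bay: the mouse, the pigeon | the lab module: the ferret, the goat, the hay, the hen, the sheep]
11. Engineer goes to the lab module with the mouse.  [the storage bay: the pigeon | the lab module: the ferret, the goat, the hay, the hen, the mouse, the sheep]
12. Engineer goes back to the storage bay alone.  [the storage bay: the pigeon | the lab module: the ferret, the goat, the hay, the hen, the mouse, the sheep]
13. Engineer goes to the lab module with the pigeon.  [the storage bay: — | the lab module: the ferret, the goat, the hay, the hen, the mouse, the pigeon, the sheep]

13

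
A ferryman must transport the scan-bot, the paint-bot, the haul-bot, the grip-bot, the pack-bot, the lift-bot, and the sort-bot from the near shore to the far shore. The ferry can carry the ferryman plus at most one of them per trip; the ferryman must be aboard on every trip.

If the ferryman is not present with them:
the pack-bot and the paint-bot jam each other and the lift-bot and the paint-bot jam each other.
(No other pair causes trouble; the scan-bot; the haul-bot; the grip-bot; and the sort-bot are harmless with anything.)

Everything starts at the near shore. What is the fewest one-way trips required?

15

Counting alone: the ferryman can take at most 1 across per trip to the far shore, so moving all 7 needs at least 7 loaded trips out, with a return between consecutive ones — at least 13 crossings.
The safety rule pushes this higher. Following every safe sequence of crossings, the most of the 7 that can be at the far shore as the ferry arrives there on crossing 13 is 6 — never all 7.
So no plan with fewer than 15 crossings exists, and this one achieves 15:
1. Ferryman goes to the far shore with the paint-bot.  [the near shore: the grip-bot, the haul-bot, the lift-bot, the pack-bot, the scan-bot, the sort-bot | the far shore: the paint-bot]
2. Ferryman goes back to the near shore alone.  [the near shore: the grip-bot, the haul-bot, the lift-bot, the pack-bot, the scan-bot, the sort-bot | the far shore: the paint-bot]
3. Ferryman goes to the far shore with the scan-bot.  [the near shore: the grip-bot, the haul-bot, the lift-bot, the pack-bot, the sort-bot | the far shore: the paint-bot, the scan-bot]
4. Ferryman goes back to the near shore alone.  [the near shore: the grip-bot, the haul-bot, the lift-bot, the pack-bot, the sort-bot | the far shore: the paint-bot, the scan-bot]
5. Ferryman goes to the far shore with the haul-bot.  [the near shore: the grip-bot, the lift-bot, the pack-bot, the sort-bot | the far shore: the haul-bot, the paint-bot, the scan-bot]
6. Ferryman goes back to the near shore alone.  [the near shore: the grip-bot, the lift-bot, the pack-bot, the sort-bot | the far shore: the haul-bot, the paint-bot, the scan-bot]
7. Ferryman goes to the far shore with the grip-bot.  [the near shore: the lift-bot, the pack-bot, the sort-bot | the far shore: the grip-bot, the haul-bot, the paint-bot, the scan-bot]
8. Ferryman goes back to the near shore alone.  [the near shore: the lift-bot, the pack-bot, the sort-bot | the far shore: the grip-bot, the haul-bot, the paint-bot, the scan-bot]
9. Ferryman goes to the far shore with the pack-bot.  [the near shore: the lift-bot, the sort-bot | the far shore: the grip-bot, the haul-bot, the pack-bot, the paint-bot, the scan-bot]
10. Ferryman goes back to the near shore with the paint-bot.  [the near shore: the lift-bot, the paint-bot, the sort-bot | the far shore: the grip-bot, the haul-bot, the pack-bot, the scan-bot]
11. Ferryman goes to the far shore with the lift-bot.  [the near shore: the paint-bot, the sort-bot | the far shore: the grip-bot, the haul-bot, the lift-bot, the pack-bot, the scan-bot]
12. Ferryman goes back to the near shore alone.  [the near shore: the paint-bot, the sort-bot | the far shore: the grip-bot, the haul-bot, the lift-bot, the pack-bot, the scan-bot]
13. Ferryman goes to the far shore with the sort-bot.  [the near shore: the paint-bot | the far shore: the grip-bot, the haul-bot, the lift-bot, the pack-bot, the scan-bot, the sort-bot]
14. Ferryman goes back to the near shore alone.  [the near shore: the paint-bot | the far shore: the grip-bot, the haul-bot, the lift-bot, the pack-bot, the scan-bot, the sort-bot]
15. Ferryman goes to the far shore with the paint-bot.  [the near shore: — | the far shore: the grip-bot, the haul-bot, the lift-bot, the pack-bot, the paint-bot, the scan-bot, the sort-bot]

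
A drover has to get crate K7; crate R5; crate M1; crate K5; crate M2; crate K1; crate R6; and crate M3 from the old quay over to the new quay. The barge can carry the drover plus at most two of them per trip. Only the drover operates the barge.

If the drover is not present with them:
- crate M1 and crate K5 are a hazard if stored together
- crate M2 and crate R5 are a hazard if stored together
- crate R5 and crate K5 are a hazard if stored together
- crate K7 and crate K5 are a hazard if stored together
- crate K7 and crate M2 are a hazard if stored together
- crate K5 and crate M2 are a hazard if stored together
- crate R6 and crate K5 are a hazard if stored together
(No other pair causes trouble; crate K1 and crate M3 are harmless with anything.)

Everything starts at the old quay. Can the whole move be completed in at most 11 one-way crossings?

Counting alone: the drover can take at most 2 across per trip to the new quay, so moving all 8 needs at least 4 loaded trips out, with a return between consecutive ones — at least 7 crossings.
The safety rule pushes this higher. Following every safe sequence of crossings, the most of the 8 that can be at the new quay as the barge arrives there on crossings 7, 9, 11 is 5, 6, 7 respectively — never all 8.
So the move cannot be finished within 11 crossings. (The shortest complete plan takes 13:)
1. Drover goes to the new quay with crate K5 and crate M2.
2. Drover goes back to the old quay with crate K5.
3. Drover goes to the new quay with crate K5 and crate M1.
4. Drover goes back to the old quay with crate K5.
5. Drover goes to the new quay with crate K1 and crate K5.
6. Drover goes back to the old quay with crate K5.
7. Drover goes to the new quay with crate K5 and crate R6.
8. Drover goes back to the old quay with crate K5.
9. Drover goes to the new quay with crate K7 and crate R5.
10. Drover goes back to the old quay with crate M2.
11. Drover goes to the new quay with crate K5 and crate M3.
12. Drover goes back to the old quay with crate K5.
13. Drover goes to the new quay with crate K5 and crate M2.

No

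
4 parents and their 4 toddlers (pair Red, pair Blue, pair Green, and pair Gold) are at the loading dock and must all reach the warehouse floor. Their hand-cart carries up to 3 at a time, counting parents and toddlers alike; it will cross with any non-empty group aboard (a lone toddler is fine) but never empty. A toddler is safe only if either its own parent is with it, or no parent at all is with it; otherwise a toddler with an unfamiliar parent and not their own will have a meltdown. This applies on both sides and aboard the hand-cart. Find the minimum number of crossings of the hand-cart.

Counting alone: each trip to the warehouse floor takes at most 3 across and each return brings at least 1 back, so after t trips out (and t−1 returns) at most 3t − (t−1) of the 8 are across; that first reaches 8 at t = 4, so at least 7 crossings are needed.
The safety rule pushes this higher. Following every safe sequence of crossings, the most of the 8 that can be at the warehouse floor as the hand-cart arrives there on crossing 7 is 7 — never all 8.
So no plan with fewer than 9 crossings exists, and this one achieves 9:
1. parent Red and toddler Red cross → the warehouse floor.
2. parent Red crosses ← the loading dock.
3. parent Blue, parent Red, and toddler Blue cross → the warehouse floor.
4. parent Red and toddler Red cross ← the loading dock.
5. parent Gold, parent Green, and parent Red cross → the warehouse floor.
6. toddler Blue crosses ← the loading dock.
7. toddler Blue and toddler Red cross → the warehouse floor.
8. toddler Red crosses ← the loading dock.
9. toddler Gold, toddler Green, and toddler Red cross → the warehouse floor.

9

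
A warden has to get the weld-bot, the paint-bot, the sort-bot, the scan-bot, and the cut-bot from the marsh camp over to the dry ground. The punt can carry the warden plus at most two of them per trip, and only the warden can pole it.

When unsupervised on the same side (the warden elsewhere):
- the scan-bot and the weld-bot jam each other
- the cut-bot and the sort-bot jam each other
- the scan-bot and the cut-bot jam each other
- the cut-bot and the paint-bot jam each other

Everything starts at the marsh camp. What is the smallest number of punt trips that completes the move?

Counting alone: the warden can take at most 2 across per trip to the dry ground, so moving all 5 needs at least 3 loaded trips out, with a return between consecutive ones — at least 5 crossings.
The plan below uses exactly 5 crossings, so it is optimal:
1. Warden goes to the dry ground with the cut-bot and the weld-bot.  [the marsh camp: the paint-bot, the scan-bot, the sort-bot | the dry ground: the cut-bot, the weld-bot]
2. Warden goes back to the marsh camp alone.  [the marsh camp: the paint-bot, the scan-bot, the sort-bot | the dry ground: the cut-bot, the weld-bot]
3. Warden goes to the dry ground with the paint-bot and the sort-bot.  [the marsh camp: the scan-bot | the dry ground: the cut-bot, the paint-bot, the sort-bot, the weld-bot]
4. Warden goes back to the marsh camp with the cut-bot.  [the marsh camp: the cut-bot, the scan-bot | the dry ground: the paint-bot, the sort-bot, the weld-bot]
5. Warden goes to the dry ground with the cut-bot and the scan-bot.  [the marsh camp: — | the dry ground: the cut-bot, the paint-bot, the scan-bot, the sort-bot, the weld-bot]

5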